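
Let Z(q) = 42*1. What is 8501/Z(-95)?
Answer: 8501/42 ≈ 202.40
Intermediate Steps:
Z(q) = 42
8501/Z(-95) = 8501/42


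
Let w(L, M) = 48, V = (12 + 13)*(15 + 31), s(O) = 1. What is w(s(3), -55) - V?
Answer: -1102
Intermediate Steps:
V = 1150 (V = 25*46 = 1150)
w(s(3), -55) - V = 48 - 1*1150 = 48 - 1150 = -1102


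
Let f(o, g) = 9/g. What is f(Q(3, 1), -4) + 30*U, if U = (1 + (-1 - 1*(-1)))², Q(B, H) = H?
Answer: 111/4 ≈ 27.750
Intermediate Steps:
U = 1 (U = (1 + (-1 + 1))² = (1 + 0)² = 1² = 1)
f(Q(3, 1), -4) + 30*U = 9/(-4) + 30*1 = 9*(-¼) + 30 = -9/4 + 30 = 111/4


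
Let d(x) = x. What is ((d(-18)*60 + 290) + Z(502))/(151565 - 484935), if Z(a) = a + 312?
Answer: -12/166685 ≈ -7.1992e-5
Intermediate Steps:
Z(a) = 312 + a
((d(-18)*60 + 290) + Z(502))/(151565 - 484935) = ((-18*60 + 290) + (312 + 502))/(151565 - 484935) = ((-1080 + 290) + 814)/(-333370) = (-790 + 814)*(-1/333370) = 24*(-1/333370) = -12/166685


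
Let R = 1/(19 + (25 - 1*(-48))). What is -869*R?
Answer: -869/92 ≈ -9.4456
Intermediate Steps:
R = 1/92 (R = 1/(19 + (25 + 48)) = 1/(19 + 73) = 1/92 ≈ 0.010870)
-869*R = -869*1/92 = -869/92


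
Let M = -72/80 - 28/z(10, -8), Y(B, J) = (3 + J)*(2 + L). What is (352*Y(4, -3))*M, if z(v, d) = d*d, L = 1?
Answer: 0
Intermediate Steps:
z(v, d) = d²
Y(B, J) = 9 + 3*J (Y(B, J) = (3 + J)*(2 + 1) = (3 + J)*3 = 9 + 3*J)
M = -107/80 (M = -72/80 - 28/((-8)²) = -72*1/80 - 28/64 = -9/10 - 28*1/64 = -9/10 - 7/16 = -107/80 ≈ -1.3375)
(352*Y(4, -3))*M = (352*(9 + 3*(-3)))*(-107/80) = (352*(9 - 9))*(-107/80) = (352*0)*(-107/80) = 0*(-107/80) = 0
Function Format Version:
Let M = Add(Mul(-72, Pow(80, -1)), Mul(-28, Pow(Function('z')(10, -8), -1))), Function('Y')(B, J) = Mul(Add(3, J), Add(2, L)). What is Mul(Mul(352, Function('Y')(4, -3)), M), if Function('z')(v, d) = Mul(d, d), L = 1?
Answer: 0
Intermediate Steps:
Function('z')(v, d) = Pow(d, 2)
Function('Y')(B, J) = Add(9, Mul(3, J)) (Function('Y')(B, J) = Mul(Add(3, J), Add(2, 1)) = Mul(Add(3, J), 3) = Add(9, Mul(3, J)))
M = Rational(-107, 80) (M = Add(Mul(-72, Pow(80, -1)), Mul(-28, Pow(Pow(-8, 2), -1))) = Add(Mul(-72, Rational(1, 80)), Mul(-28, Pow(64, -1))) = Add(Rational(-9, 10), Mul(-28, Rational(1, 64))) = Add(Rational(-9, 10), Rational(-7, 16)) = Rational(-107, 80) ≈ -1.3375)
Mul(Mul(352, Function('Y')(4, -3)), M) = Mul(Mul(352, Add(9, Mul(3, -3))), Rational(-107, 80)) = Mul(Mul(352, Add(9, -9)), Rational(-107, 80)) = Mul(Mul(352, 0), Rational(-107, 80)) = Mul(0, Rational(-107, 80)) = 0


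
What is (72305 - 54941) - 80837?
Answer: -63473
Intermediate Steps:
(72305 - 54941) - 80837 = 17364 - 80837 = -63473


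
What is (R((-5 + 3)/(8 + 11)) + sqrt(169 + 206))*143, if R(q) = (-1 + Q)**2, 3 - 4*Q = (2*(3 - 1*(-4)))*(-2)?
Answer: 104247/16 + 715*sqrt(15) ≈ 9284.6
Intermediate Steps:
Q = 31/4 (Q = 3/4 - 2*(3 - 1*(-4))*(-2)/4 = 3/4 - 2*(3 + 4)*(-2)/4 = 3/4 - 2*7*(-2)/4 = 3/4 - 7*(-2)/2 = 3/4 - 1/4*(-28) = 3/4 + 7 = 31/4 ≈ 7.7500)
R(q) = 729/16 (R(q) = (-1 + 31/4)**2 = (27/4)**2 = 729/16)
(R((-5 + 3)/(8 + 11)) + sqrt(169 + 206))*143 = (729/16 + sqrt(169 + 206))*143 = (729/16 + sqrt(375))*143 = (729/16 + 5*sqrt(15))*143 = 104247/16 + 715*sqrt(15)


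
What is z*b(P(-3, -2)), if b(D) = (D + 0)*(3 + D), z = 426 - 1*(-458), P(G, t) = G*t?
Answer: 47736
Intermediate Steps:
z = 884 (z = 426 + 458 = 884)
b(D) = D*(3 + D)
z*b(P(-3, -2)) = 884*((-3*(-2))*(3 - 3*(-2))) = 884*(6*(3 + 6)) = 884*(6*9) = 884*54 = 47736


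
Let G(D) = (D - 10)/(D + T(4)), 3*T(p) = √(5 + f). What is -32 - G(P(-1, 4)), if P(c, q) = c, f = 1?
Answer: -65 - 11*√6 ≈ -91.944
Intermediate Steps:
T(p) = √6/3 (T(p) = √(5 + 1)/3 = √6/3)
G(D) = (-10 + D)/(D + √6/3) (G(D) = (D - 10)/(D + √6/3) = (-10 + D)/(D + √6/3))
-32 - G(P(-1, 4)) = -32 - 3*(-10 - 1)/(√6 + 3*(-1)) = -32 - 3*(-11)/(√6 - 3) = -32 - 3*(-11)/(-3 + √6) = -32 - (-33)/(-3 + √6) = -32 + 33/(-3 + √6)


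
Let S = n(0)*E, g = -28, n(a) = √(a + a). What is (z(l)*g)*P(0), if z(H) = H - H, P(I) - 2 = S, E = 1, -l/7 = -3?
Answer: 0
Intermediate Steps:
l = 21 (l = -7*(-3) = 21)
n(a) = √2*√a (n(a) = √(2*a) = √2*√a)
S = 0 (S = (√2*√0)*1 = (√2*0)*1 = 0*1 = 0)
P(I) = 2 (P(I) = 2 + 0 = 2)
z(H) = 0
(z(l)*g)*P(0) = (0*(-28))*2 = 0*2 = 0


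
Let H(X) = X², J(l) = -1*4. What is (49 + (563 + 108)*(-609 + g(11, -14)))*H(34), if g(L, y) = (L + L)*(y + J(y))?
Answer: -779497736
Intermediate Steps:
J(l) = -4
g(L, y) = 2*L*(-4 + y) (g(L, y) = (L + L)*(y - 4) = (2*L)*(-4 + y) = 2*L*(-4 + y))
(49 + (563 + 108)*(-609 + g(11, -14)))*H(34) = (49 + (563 + 108)*(-609 + 2*11*(-4 - 14)))*34² = (49 + 671*(-609 + 2*11*(-18)))*1156 = (49 + 671*(-609 - 396))*1156 = (49 + 671*(-1005))*1156 = (49 - 674355)*1156 = -674306*1156 = -779497736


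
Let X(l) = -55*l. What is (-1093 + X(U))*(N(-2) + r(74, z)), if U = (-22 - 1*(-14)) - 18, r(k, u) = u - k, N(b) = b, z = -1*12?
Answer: -29656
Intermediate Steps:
z = -12
U = -26 (U = (-22 + 14) - 18 = -8 - 18 = -26)
(-1093 + X(U))*(N(-2) + r(74, z)) = (-1093 - 55*(-26))*(-2 + (-12 - 1*74)) = (-1093 + 1430)*(-2 + (-12 - 74)) = 337*(-2 - 86) = 337*(-88) = -29656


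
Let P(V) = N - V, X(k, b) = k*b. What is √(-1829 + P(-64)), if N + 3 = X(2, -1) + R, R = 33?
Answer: 3*I*√193 ≈ 41.677*I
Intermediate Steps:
X(k, b) = b*k
N = 28 (N = -3 + (-1*2 + 33) = -3 + (-2 + 33) = -3 + 31 = 28)
P(V) = 28 - V
√(-1829 + P(-64)) = √(-1829 + (28 - 1*(-64))) = √(-1829 + (28 + 64)) = √(-1829 + 92) = √(-1737) = 3*I*√193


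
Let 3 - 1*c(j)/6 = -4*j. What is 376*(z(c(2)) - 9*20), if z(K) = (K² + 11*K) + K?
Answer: 1867968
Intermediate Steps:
c(j) = 18 + 24*j (c(j) = 18 - (-24)*j = 18 + 24*j)
z(K) = K² + 12*K
376*(z(c(2)) - 9*20) = 376*((18 + 24*2)*(12 + (18 + 24*2)) - 9*20) = 376*((18 + 48)*(12 + (18 + 48)) - 180) = 376*(66*(12 + 66) - 180) = 376*(66*78 - 180) = 376*(5148 - 180) = 376*4968 = 1867968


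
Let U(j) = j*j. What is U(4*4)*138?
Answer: 35328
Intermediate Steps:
U(j) = j²
U(4*4)*138 = (4*4)²*138 = 16²*138 = 256*138 = 35328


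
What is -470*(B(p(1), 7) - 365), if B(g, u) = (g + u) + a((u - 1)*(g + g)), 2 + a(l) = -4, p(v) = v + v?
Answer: 170140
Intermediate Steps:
p(v) = 2*v
a(l) = -6 (a(l) = -2 - 4 = -6)
B(g, u) = -6 + g + u (B(g, u) = (g + u) - 6 = -6 + g + u)
-470*(B(p(1), 7) - 365) = -470*((-6 + 2*1 + 7) - 365) = -470*((-6 + 2 + 7) - 365) = -470*(3 - 365) = -470*(-362) = 170140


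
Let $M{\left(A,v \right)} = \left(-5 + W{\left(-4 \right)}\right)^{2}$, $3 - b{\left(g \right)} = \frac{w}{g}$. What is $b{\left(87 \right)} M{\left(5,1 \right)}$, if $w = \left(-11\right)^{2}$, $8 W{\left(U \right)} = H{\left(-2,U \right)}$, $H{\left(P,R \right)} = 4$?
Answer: $\frac{945}{29} \approx 32.586$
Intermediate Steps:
$W{\left(U \right)} = \frac{1}{2}$ ($W{\left(U \right)} = \frac{1}{8} \cdot 4 = \frac{1}{2}$)
$w = 121$
$b{\left(g \right)} = 3 - \frac{121}{g}$
$M{\left(A,v \right)} = \frac{81}{4}$ ($M{\left(A,v \right)} = \left(-5 + \frac{1}{2}\right)^{2} = \left(- \frac{9}{2}\right)^{2} = \frac{81}{4}$)
$b{\left(87 \right)} M{\left(5,1 \right)} = \left(3 - \frac{121}{87}\right) \frac{81}{4} = \frac{140}{87} \cdot \frac{81}{4} = \frac{945}{29}$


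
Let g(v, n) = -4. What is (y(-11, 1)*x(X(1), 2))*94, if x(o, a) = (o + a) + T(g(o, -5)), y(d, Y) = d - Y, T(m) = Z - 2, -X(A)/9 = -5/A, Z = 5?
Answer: -56400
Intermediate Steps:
X(A) = 45/A (X(A) = -(-45)/A = 45/A)
T(m) = 3 (T(m) = 5 - 2 = 3)
x(o, a) = 3 + a + o (x(o, a) = (o + a) + 3 = (a + o) + 3 = 3 + a + o)
(y(-11, 1)*x(X(1), 2))*94 = ((-11 - 1*1)*(3 + 2 + 45/1))*94 = ((-11 - 1)*(3 + 2 + 45*1))*94 = -12*(3 + 2 + 45)*94 = -12*50*94 = -600*94 = -56400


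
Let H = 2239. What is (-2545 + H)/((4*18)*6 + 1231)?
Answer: -306/1663 ≈ -0.18400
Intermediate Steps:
(-2545 + H)/((4*18)*6 + 1231) = (-2545 + 2239)/((4*18)*6 + 1231) = -306/(72*6 + 1231) = -306/(432 + 1231) = -306/1663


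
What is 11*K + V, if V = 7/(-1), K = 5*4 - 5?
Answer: 158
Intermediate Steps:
K = 15 (K = 20 - 5 = 15)
V = -7 (V = 7*(-1) = -7)
11*K + V = 11*15 - 7 = 165 - 7 = 158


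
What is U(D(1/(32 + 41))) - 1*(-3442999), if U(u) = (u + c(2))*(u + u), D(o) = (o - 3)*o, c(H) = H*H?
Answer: 97775106166031/28398241 ≈ 3.4430e+6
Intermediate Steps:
c(H) = H²
D(o) = o*(-3 + o) (D(o) = (-3 + o)*o = o*(-3 + o))
U(u) = 2*u*(4 + u) (U(u) = (u + 2²)*(u + u) = (u + 4)*(2*u) = (4 + u)*(2*u) = 2*u*(4 + u))
U(D(1/(32 + 41))) - 1*(-3442999) = 2*((-3 + 1/(32 + 41))/(32 + 41))*(4 + (-3 + 1/(32 + 41))/(32 + 41)) - 1*(-3442999) = 2*((-3 + 1/73)/73)*(4 + (-3 + 1/73)/73) + 3442999 = 2*((1/73)*(-218/73))*(4 + (1/73)*(-218/73)) + 3442999 = 2*(-218/5329)*(4 - 218/5329) + 3442999 = 2*(-218/5329)*(21098/5329) + 3442999 = -9198728/28398241 + 3442999 = 97775106166031/28398241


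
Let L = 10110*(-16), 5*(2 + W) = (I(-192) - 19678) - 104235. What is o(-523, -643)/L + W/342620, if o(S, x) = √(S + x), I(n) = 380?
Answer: -3339/46300 - I*√1166/161760 ≈ -0.072117 - 0.0002111*I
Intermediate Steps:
W = -123543/5 (W = -2 + ((380 - 19678) - 104235)/5 = -2 + (-19298 - 104235)/5 = -2 + (⅕)*(-123533) = -2 - 123533/5 = -123543/5 ≈ -24709.)
L = -161760
o(-523, -643)/L + W/342620 = √(-523 - 643)/(-161760) - 123543/5/342620 = √(-1166)*(-1/161760) - 123543/5*1/342620 = (I*√1166)*(-1/161760) - 3339/46300 = -I*√1166/161760 - 3339/46300 = -3339/46300 - I*√1166/161760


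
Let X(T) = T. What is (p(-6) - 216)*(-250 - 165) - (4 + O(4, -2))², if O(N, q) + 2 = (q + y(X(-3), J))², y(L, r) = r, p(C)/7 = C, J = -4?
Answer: 105626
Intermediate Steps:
p(C) = 7*C
O(N, q) = -2 + (-4 + q)² (O(N, q) = -2 + (q - 4)² = -2 + (-4 + q)²)
(p(-6) - 216)*(-250 - 165) - (4 + O(4, -2))² = (7*(-6) - 216)*(-250 - 165) - (4 + (-2 + (-4 - 2)²))² = (-42 - 216)*(-415) - (4 + (-2 + (-6)²))² = -258*(-415) - (4 + (-2 + 36))² = 107070 - (4 + 34)² = 107070 - 1*38² = 107070 - 1*1444 = 107070 - 1444 = 105626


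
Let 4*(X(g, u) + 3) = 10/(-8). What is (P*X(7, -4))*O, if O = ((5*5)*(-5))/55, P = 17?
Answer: 22525/176 ≈ 127.98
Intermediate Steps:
X(g, u) = -53/16 (X(g, u) = -3 + (10/(-8))/4 = -3 + (10*(-⅛))/4 = -3 + (¼)*(-5/4) = -3 - 5/16 = -53/16)
O = -25/11 (O = (25*(-5))*(1/55) = -125*1/55 = -25/11 ≈ -2.2727)
(P*X(7, -4))*O = (17*(-53/16))*(-25/11) = -901/16*(-25/11) = 22525/176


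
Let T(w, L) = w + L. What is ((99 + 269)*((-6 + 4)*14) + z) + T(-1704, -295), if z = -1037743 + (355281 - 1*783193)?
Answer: -1477958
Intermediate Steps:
T(w, L) = L + w
z = -1465655 (z = -1037743 + (355281 - 783193) = -1037743 - 427912 = -1465655)
((99 + 269)*((-6 + 4)*14) + z) + T(-1704, -295) = ((99 + 269)*((-6 + 4)*14) - 1465655) + (-295 - 1704) = (368*(-2*14) - 1465655) - 1999 = (368*(-28) - 1465655) - 1999 = (-10304 - 1465655) - 1999 = -1475959 - 1999 = -1477958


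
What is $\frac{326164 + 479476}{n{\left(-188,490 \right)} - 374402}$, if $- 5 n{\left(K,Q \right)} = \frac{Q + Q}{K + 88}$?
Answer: $- \frac{20141000}{9360001} \approx -2.1518$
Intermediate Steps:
$n{\left(K,Q \right)} = - \frac{2 Q}{5 \left(88 + K\right)}$ ($n{\left(K,Q \right)} = - \frac{\left(Q + Q\right) \frac{1}{K + 88}}{5} = - \frac{2 Q \frac{1}{88 + K}}{5} = - \frac{2 Q}{5 \left(88 + K\right)}$)
$\frac{326164 + 479476}{n{\left(-188,490 \right)} - 374402} = \frac{326164 + 479476}{\left(-2\right) 490 \frac{1}{440 + 5 \left(-188\right)} - 374402} = \frac{805640}{\left(-2\right) 490 \frac{1}{440 - 940} - 374402} = \frac{805640}{\left(-2\right) 490 \frac{1}{-500} - 374402} = \frac{805640}{\left(-2\right) 490 \left(- \frac{1}{500}\right) - 374402} = \frac{805640}{\frac{49}{25} - 374402} = \frac{805640}{- \frac{9360001}{25}} = 805640 \left(- \frac{25}{9360001}\right) = - \frac{20141000}{9360001}$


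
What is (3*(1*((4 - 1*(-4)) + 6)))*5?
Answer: 210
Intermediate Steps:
(3*(1*((4 - 1*(-4)) + 6)))*5 = (3*(1*((4 + 4) + 6)))*5 = (3*(1*(8 + 6)))*5 = (3*(1*14))*5 = (3*14)*5 = 42*5 = 210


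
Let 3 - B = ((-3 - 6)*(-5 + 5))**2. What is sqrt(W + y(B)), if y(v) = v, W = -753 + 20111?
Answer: sqrt(19361) ≈ 139.14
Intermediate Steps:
W = 19358
B = 3 (B = 3 - ((-3 - 6)*(-5 + 5))**2 = 3 - (-9*0)**2 = 3 - 1*0**2 = 3 - 1*0 = 3 + 0 = 3)
sqrt(W + y(B)) = sqrt(19358 + 3) = sqrt(19361)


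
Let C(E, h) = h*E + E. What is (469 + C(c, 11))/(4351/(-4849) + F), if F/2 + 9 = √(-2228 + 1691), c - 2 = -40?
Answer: -5776269421/58902103237 - 611332826*I*√537/58902103237 ≈ -0.098066 - 0.24051*I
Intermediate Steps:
c = -38 (c = 2 - 40 = -38)
C(E, h) = E + E*h (C(E, h) = E*h + E = E + E*h)
F = -18 + 2*I*√537 (F = -18 + 2*√(-2228 + 1691) = -18 + 2*√(-537) = -18 + 2*(I*√537) = -18 + 2*I*√537 ≈ -18.0 + 46.346*I)
(469 + C(c, 11))/(4351/(-4849) + F) = (469 - 38*(1 + 11))/(4351/(-4849) + (-18 + 2*I*√537)) = (469 - 38*12)/(4351*(-1/4849) + (-18 + 2*I*√537)) = (469 - 456)/(-4351/4849 + (-18 + 2*I*√537)) = 13/(-91633/4849 + 2*I*√537)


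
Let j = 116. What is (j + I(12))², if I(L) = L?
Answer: 16384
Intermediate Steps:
(j + I(12))² = (116 + 12)² = 128² = 16384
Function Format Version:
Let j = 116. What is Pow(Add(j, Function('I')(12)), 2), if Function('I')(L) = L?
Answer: 16384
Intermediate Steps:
Pow(Add(j, Function('I')(12)), 2) = Pow(Add(116, 12), 2) = Pow(128, 2) = 16384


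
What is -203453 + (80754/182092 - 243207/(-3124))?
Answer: -28922700249821/142213852 ≈ -2.0337e+5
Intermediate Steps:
-203453 + (80754/182092 - 243207/(-3124)) = -203453 + (80754*(1/182092) - 243207*(-1/3124)) = -203453 + (40377/91046 + 243207/3124) = -203453 + 11134581135/142213852 = -28922700249821/142213852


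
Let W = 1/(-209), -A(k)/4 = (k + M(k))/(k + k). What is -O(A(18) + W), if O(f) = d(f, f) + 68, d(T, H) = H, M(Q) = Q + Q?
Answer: -12957/209 ≈ -61.995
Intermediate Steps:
M(Q) = 2*Q
A(k) = -6 (A(k) = -4*(k + 2*k)/(k + k) = -4*3*k/(2*k) = -4*3*k*1/(2*k) = -4*3/2 = -6)
W = -1/209 ≈ -0.0047847
O(f) = 68 + f (O(f) = f + 68 = 68 + f)
-O(A(18) + W) = -(68 + (-6 - 1/209)) = -(68 - 1255/209) = -1*12957/209 = -12957/209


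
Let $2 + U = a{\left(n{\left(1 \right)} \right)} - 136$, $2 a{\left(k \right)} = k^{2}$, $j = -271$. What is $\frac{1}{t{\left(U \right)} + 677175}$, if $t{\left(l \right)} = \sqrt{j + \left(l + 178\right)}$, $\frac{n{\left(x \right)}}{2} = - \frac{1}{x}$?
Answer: $\frac{677175}{458565980854} - \frac{i \sqrt{229}}{458565980854} \approx 1.4767 \cdot 10^{-6} - 3.3 \cdot 10^{-11} i$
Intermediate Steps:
$n{\left(x \right)} = - \frac{2}{x}$ ($n{\left(x \right)} = 2 \left(- \frac{1}{x}\right) = - \frac{2}{x}$)
$a{\left(k \right)} = \frac{k^{2}}{2}$
$U = -136$ ($U = -2 + \left(\frac{\left(- \frac{2}{1}\right)^{2}}{2} - 136\right) = -2 - \left(136 - \frac{\left(\left(-2\right) 1\right)^{2}}{2}\right) = -2 - \left(136 - \frac{\left(-2\right)^{2}}{2}\right) = -2 + \left(\frac{1}{2} \cdot 4 - 136\right) = -2 + \left(2 - 136\right) = -2 - 134 = -136$)
$t{\left(l \right)} = \sqrt{-93 + l}$ ($t{\left(l \right)} = \sqrt{-271 + \left(l + 178\right)} = \sqrt{-271 + \left(178 + l\right)} = \sqrt{-93 + l}$)
$\frac{1}{t{\left(U \right)} + 677175} = \frac{1}{\sqrt{-93 - 136} + 677175} = \frac{1}{\sqrt{-229} + 677175} = \frac{1}{i \sqrt{229} + 677175} = \frac{1}{677175 + i \sqrt{229}}$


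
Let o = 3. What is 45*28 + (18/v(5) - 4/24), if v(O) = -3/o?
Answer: 7451/6 ≈ 1241.8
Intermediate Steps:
v(O) = -1 (v(O) = -3/3 = -3*⅓ = -1)
45*28 + (18/v(5) - 4/24) = 45*28 + (18/(-1) - 4/24) = 1260 + (18*(-1) - 4*1/24) = 1260 + (-18 - ⅙) = 1260 - 109/6 = 7451/6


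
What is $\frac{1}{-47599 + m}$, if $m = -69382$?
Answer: $- \frac{1}{116981} \approx -8.5484 \cdot 10^{-6}$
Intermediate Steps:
$\frac{1}{-47599 + m} = \frac{1}{-47599 - 69382} = \frac{1}{-116981} = - \frac{1}{116981}$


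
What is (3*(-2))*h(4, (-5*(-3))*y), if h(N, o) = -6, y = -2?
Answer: 36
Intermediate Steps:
(3*(-2))*h(4, (-5*(-3))*y) = (3*(-2))*(-6) = -6*(-6) = 36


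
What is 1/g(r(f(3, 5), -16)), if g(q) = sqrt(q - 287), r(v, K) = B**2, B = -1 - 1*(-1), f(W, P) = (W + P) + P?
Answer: -I*sqrt(287)/287 ≈ -0.059028*I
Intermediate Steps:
f(W, P) = W + 2*P (f(W, P) = (P + W) + P = W + 2*P)
B = 0 (B = -1 + 1 = 0)
r(v, K) = 0 (r(v, K) = 0**2 = 0)
g(q) = sqrt(-287 + q)
1/g(r(f(3, 5), -16)) = 1/(sqrt(-287 + 0)) = 1/(sqrt(-287)) = 1/(I*sqrt(287)) = -I*sqrt(287)/287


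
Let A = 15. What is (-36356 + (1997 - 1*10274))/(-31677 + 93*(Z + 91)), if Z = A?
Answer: 44633/21819 ≈ 2.0456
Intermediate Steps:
Z = 15
(-36356 + (1997 - 1*10274))/(-31677 + 93*(Z + 91)) = (-36356 + (1997 - 1*10274))/(-31677 + 93*(15 + 91)) = (-36356 + (1997 - 10274))/(-31677 + 93*106) = (-36356 - 8277)/(-31677 + 9858) = -44633/(-21819) = -44633*(-1/21819) = 44633/21819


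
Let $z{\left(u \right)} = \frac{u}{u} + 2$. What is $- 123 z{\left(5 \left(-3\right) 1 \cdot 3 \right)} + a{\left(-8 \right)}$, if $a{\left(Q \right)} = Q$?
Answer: $-377$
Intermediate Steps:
$z{\left(u \right)} = 3$ ($z{\left(u \right)} = 1 + 2 = 3$)
$- 123 z{\left(5 \left(-3\right) 1 \cdot 3 \right)} + a{\left(-8 \right)} = \left(-123\right) 3 - 8 = -369 - 8 = -377$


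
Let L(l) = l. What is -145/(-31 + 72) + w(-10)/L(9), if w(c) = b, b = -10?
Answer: -1715/369 ≈ -4.6477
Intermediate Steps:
w(c) = -10
-145/(-31 + 72) + w(-10)/L(9) = -145/(-31 + 72) - 10/9 = -145/41 - 10*⅑ = -145*1/41 - 10/9 = -145/41 - 10/9 = -1715/369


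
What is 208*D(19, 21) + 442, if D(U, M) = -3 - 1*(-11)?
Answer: 2106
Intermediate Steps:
D(U, M) = 8 (D(U, M) = -3 + 11 = 8)
208*D(19, 21) + 442 = 208*8 + 442 = 1664 + 442 = 2106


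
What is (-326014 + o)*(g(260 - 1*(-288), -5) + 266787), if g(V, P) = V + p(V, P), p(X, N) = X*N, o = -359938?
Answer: -181499469440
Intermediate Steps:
p(X, N) = N*X
g(V, P) = V + P*V
(-326014 + o)*(g(260 - 1*(-288), -5) + 266787) = (-326014 - 359938)*((260 - 1*(-288))*(1 - 5) + 266787) = -685952*((260 + 288)*(-4) + 266787) = -685952*(548*(-4) + 266787) = -685952*(-2192 + 266787) = -685952*264595 = -181499469440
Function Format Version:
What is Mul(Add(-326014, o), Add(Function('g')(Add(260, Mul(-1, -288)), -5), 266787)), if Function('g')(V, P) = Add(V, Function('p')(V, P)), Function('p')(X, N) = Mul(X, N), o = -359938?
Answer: -181499469440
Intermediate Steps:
Function('p')(X, N) = Mul(N, X)
Function('g')(V, P) = Add(V, Mul(P, V))
Mul(Add(-326014, o), Add(Function('g')(Add(260, Mul(-1, -288)), -5), 266787)) = Mul(Add(-326014, -359938), Add(Mul(Add(260, Mul(-1, -288)), Add(1, -5)), 266787)) = Mul(-685952, Add(Mul(Add(260, 288), -4), 266787)) = Mul(-685952, Add(Mul(548, -4), 266787)) = Mul(-685952, Add(-2192, 266787)) = Mul(-685952, 264595) = -181499469440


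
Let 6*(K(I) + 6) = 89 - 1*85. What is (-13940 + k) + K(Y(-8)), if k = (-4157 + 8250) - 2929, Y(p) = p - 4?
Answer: -38344/3 ≈ -12781.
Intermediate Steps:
Y(p) = -4 + p
K(I) = -16/3 (K(I) = -6 + (89 - 1*85)/6 = -6 + (89 - 85)/6 = -6 + (⅙)*4 = -6 + ⅔ = -16/3)
k = 1164 (k = 4093 - 2929 = 1164)
(-13940 + k) + K(Y(-8)) = (-13940 + 1164) - 16/3 = -12776 - 16/3 = -38344/3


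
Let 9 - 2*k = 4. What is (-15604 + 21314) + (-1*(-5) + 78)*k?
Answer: 11835/2 ≈ 5917.5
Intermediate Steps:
k = 5/2 (k = 9/2 - ½*4 = 9/2 - 2 = 5/2 ≈ 2.5000)
(-15604 + 21314) + (-1*(-5) + 78)*k = (-15604 + 21314) + (-1*(-5) + 78)*(5/2) = 5710 + (5 + 78)*(5/2) = 5710 + 83*(5/2) = 5710 + 415/2 = 11835/2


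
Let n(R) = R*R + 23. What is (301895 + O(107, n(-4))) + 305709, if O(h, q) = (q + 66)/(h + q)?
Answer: 88710289/146 ≈ 6.0761e+5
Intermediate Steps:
n(R) = 23 + R**2 (n(R) = R**2 + 23 = 23 + R**2)
O(h, q) = (66 + q)/(h + q)
(301895 + O(107, n(-4))) + 305709 = (301895 + (66 + (23 + (-4)**2))/(107 + (23 + (-4)**2))) + 305709 = (301895 + (66 + (23 + 16))/(107 + (23 + 16))) + 305709 = (301895 + (66 + 39)/(107 + 39)) + 305709 = (301895 + 105/146) + 305709 = 44076775/146 + 305709 = 88710289/146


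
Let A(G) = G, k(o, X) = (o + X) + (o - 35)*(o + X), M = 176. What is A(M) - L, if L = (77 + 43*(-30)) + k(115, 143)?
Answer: -19509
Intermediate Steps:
k(o, X) = X + o + (-35 + o)*(X + o) (k(o, X) = (X + o) + (-35 + o)*(X + o) = X + o + (-35 + o)*(X + o))
L = 19685 (L = (77 + 43*(-30)) + (115² - 34*143 - 34*115 + 143*115) = (77 - 1290) + (13225 - 4862 - 3910 + 16445) = -1213 + 20898 = 19685)
A(M) - L = 176 - 1*19685 = 176 - 19685 = -19509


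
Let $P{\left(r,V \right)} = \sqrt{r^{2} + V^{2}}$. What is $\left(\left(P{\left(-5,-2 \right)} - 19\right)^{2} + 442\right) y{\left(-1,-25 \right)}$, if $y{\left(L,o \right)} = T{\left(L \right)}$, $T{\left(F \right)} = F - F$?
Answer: $0$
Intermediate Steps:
$T{\left(F \right)} = 0$
$y{\left(L,o \right)} = 0$
$P{\left(r,V \right)} = \sqrt{V^{2} + r^{2}}$
$\left(\left(P{\left(-5,-2 \right)} - 19\right)^{2} + 442\right) y{\left(-1,-25 \right)} = \left(\left(\sqrt{\left(-2\right)^{2} + \left(-5\right)^{2}} - 19\right)^{2} + 442\right) 0 = \left(\left(\sqrt{4 + 25} - 19\right)^{2} + 442\right) 0 = \left(\left(\sqrt{29} - 19\right)^{2} + 442\right) 0 = \left(\left(-19 + \sqrt{29}\right)^{2} + 442\right) 0 = \left(442 + \left(-19 + \sqrt{29}\right)^{2}\right) 0 = 0$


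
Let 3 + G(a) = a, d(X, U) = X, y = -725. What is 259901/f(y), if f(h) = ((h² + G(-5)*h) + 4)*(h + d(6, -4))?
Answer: -259901/382097451 ≈ -0.00068020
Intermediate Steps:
G(a) = -3 + a
f(h) = (6 + h)*(4 + h² - 8*h) (f(h) = ((h² + (-3 - 5)*h) + 4)*(h + 6) = ((h² - 8*h) + 4)*(6 + h) = (4 + h² - 8*h)*(6 + h) = (6 + h)*(4 + h² - 8*h))
259901/f(y) = 259901/(24 + (-725)³ - 44*(-725) - 2*(-725)²) = 259901/(24 - 381078125 + 31900 - 2*525625) = 259901/(24 - 381078125 + 31900 - 1051250) = 259901/(-382097451) = 259901*(-1/382097451) = -259901/382097451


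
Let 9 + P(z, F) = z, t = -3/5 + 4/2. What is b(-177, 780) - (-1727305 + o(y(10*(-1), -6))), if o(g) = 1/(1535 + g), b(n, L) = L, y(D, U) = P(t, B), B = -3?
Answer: 13197385140/7637 ≈ 1.7281e+6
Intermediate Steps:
t = 7/5 (t = -3*⅕ + 4*(½) = -⅗ + 2 = 7/5 ≈ 1.4000)
P(z, F) = -9 + z
y(D, U) = -38/5 (y(D, U) = -9 + 7/5 = -38/5)
b(-177, 780) - (-1727305 + o(y(10*(-1), -6))) = 780 - (-1727305 + 1/(1535 - 38/5)) = 780 - (-1727305 + 1/(7637/5)) = 780 - (-1727305 + 5/7637) = 780 - 1*(-13191428280/7637) = 780 + 13191428280/7637 = 13197385140/7637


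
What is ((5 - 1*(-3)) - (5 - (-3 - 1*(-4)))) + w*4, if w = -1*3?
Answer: -8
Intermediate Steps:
w = -3
((5 - 1*(-3)) - (5 - (-3 - 1*(-4)))) + w*4 = ((5 - 1*(-3)) - (5 - (-3 - 1*(-4)))) - 3*4 = ((5 + 3) - (5 - (-3 + 4))) - 12 = (8 - (5 - 1*1)) - 12 = (8 - (5 - 1)) - 12 = (8 - 1*4) - 12 = (8 - 4) - 12 = 4 - 12 = -8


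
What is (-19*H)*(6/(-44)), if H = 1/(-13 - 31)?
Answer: -57/968 ≈ -0.058884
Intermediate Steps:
H = -1/44 (H = 1/(-44) = -1/44 ≈ -0.022727)
(-19*H)*(6/(-44)) = (-19*(-1/44))*(6/(-44)) = 19*(6*(-1/44))/44 = (19/44)*(-3/22) = -57/968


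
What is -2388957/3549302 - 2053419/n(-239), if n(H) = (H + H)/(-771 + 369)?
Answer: -1464929607831861/848283178 ≈ -1.7269e+6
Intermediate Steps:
n(H) = -H/201 (n(H) = (2*H)/(-402) = (2*H)*(-1/402) = -H/201)
-2388957/3549302 - 2053419/n(-239) = -2388957/3549302 - 2053419/((-1/201*(-239))) = -2388957*1/3549302 - 2053419/239/201 = -2388957/3549302 - 2053419*201/239 = -2388957/3549302 - 412737219/239 = -1464929607831861/848283178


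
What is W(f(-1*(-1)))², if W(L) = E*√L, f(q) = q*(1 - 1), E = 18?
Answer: 0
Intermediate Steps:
f(q) = 0 (f(q) = q*0 = 0)
W(L) = 18*√L
W(f(-1*(-1)))² = (18*√0)² = (18*0)² = 0² = 0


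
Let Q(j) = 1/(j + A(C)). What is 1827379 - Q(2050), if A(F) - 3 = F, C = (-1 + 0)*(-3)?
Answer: 3757091223/2056 ≈ 1.8274e+6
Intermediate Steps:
C = 3 (C = -1*(-3) = 3)
A(F) = 3 + F
Q(j) = 1/(6 + j) (Q(j) = 1/(j + (3 + 3)) = 1/(j + 6) = 1/(6 + j))
1827379 - Q(2050) = 1827379 - 1/(6 + 2050) = 1827379 - 1/2056 = 3757091223/2056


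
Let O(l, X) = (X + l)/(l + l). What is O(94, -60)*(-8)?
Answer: -68/47 ≈ -1.4468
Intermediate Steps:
O(l, X) = (X + l)/(2*l) (O(l, X) = (X + l)/((2*l)) = (X + l)*(1/(2*l)) = (X + l)/(2*l))
O(94, -60)*(-8) = ((½)*(-60 + 94)/94)*(-8) = ((½)*(1/94)*34)*(-8) = (17/94)*(-8) = -68/47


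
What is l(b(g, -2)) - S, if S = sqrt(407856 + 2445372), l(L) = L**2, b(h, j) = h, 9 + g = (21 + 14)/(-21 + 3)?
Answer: 38809/324 - 2*sqrt(713307) ≈ -1569.4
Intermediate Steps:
g = -197/18 (g = -9 + (21 + 14)/(-21 + 3) = -9 + 35/(-18) = -9 + 35*(-1/18) = -9 - 35/18 = -197/18 ≈ -10.944)
S = 2*sqrt(713307) (S = sqrt(2853228) = 2*sqrt(713307) ≈ 1689.2)
l(b(g, -2)) - S = (-197/18)**2 - 2*sqrt(713307) = 38809/324 - 2*sqrt(713307)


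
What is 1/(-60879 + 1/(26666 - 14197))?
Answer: -12469/759100250 ≈ -1.6426e-5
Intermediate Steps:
1/(-60879 + 1/(26666 - 14197)) = 1/(-60879 + 1/12469) = 1/(-759100250/12469) = -12469/759100250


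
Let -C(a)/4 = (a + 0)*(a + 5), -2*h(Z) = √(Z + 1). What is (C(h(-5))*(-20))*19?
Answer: 1520*I*(-5 + I) ≈ -1520.0 - 7600.0*I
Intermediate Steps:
h(Z) = -√(1 + Z)/2 (h(Z) = -√(Z + 1)/2 = -√(1 + Z)/2)
C(a) = -4*a*(5 + a) (C(a) = -4*(a + 0)*(a + 5) = -4*a*(5 + a))
(C(h(-5))*(-20))*19 = (-4*(-√(1 - 5)/2)*(5 - √(1 - 5)/2)*(-20))*19 = (-4*(-I)*(5 - I)*(-20))*19 = ((4*I*(5 - I))*(-20))*19 = -80*I*(5 - I)*19 = -1520*I*(5 - I)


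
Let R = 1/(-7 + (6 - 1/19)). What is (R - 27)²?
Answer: 312481/400 ≈ 781.20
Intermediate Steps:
R = -19/20 (R = 1/(-7 + (6 - 1*1/19)) = 1/(-7 + (6 - 1/19)) = 1/(-7 + 113/19) = 1/(-20/19) = -19/20 ≈ -0.95000)
(R - 27)² = (-19/20 - 27)² = (-559/20)² = 312481/400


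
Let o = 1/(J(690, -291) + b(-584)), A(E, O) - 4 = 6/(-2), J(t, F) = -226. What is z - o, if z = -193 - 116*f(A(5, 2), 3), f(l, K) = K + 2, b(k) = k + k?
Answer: -1077561/1394 ≈ -773.00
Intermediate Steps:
b(k) = 2*k
A(E, O) = 1 (A(E, O) = 4 + 6/(-2) = 4 + 6*(-½) = 4 - 3 = 1)
f(l, K) = 2 + K
o = -1/1394 (o = 1/(-226 + 2*(-584)) = 1/(-226 - 1168) = 1/(-1394) = -1/1394 ≈ -0.00071736)
z = -773 (z = -193 - 116*(2 + 3) = -193 - 116*5 = -193 - 580 = -773)
z - o = -773 - 1*(-1/1394) = -773 + 1/1394 = -1077561/1394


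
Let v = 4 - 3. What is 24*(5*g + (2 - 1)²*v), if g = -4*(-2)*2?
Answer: 1944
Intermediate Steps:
g = 16 (g = 8*2 = 16)
v = 1
24*(5*g + (2 - 1)²*v) = 24*(5*16 + (2 - 1)²*1) = 24*(80 + 1²*1) = 24*(80 + 1*1) = 24*(80 + 1) = 24*81 = 1944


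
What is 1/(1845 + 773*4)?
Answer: 1/4937 ≈ 0.00020255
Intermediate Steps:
1/(1845 + 773*4) = 1/(1845 + 3092) = 1/4937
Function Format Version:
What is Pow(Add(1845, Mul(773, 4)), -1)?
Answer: Rational(1, 4937) ≈ 0.00020255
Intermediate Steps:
Pow(Add(1845, Mul(773, 4)), -1) = Pow(Add(1845, 3092), -1) = Pow(4937, -1) = Rational(1, 4937)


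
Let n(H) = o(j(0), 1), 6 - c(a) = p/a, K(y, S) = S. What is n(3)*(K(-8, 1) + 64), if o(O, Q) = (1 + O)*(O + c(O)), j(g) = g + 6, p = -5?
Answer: 35035/6 ≈ 5839.2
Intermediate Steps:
c(a) = 6 + 5/a (c(a) = 6 - (-5)/a = 6 + 5/a)
j(g) = 6 + g
o(O, Q) = (1 + O)*(6 + O + 5/O) (o(O, Q) = (1 + O)*(O + (6 + 5/O)) = (1 + O)*(6 + O + 5/O))
n(H) = 539/6 (n(H) = 11 + (6 + 0)² + 5/(6 + 0) + 7*(6 + 0) = 11 + 6² + 5/6 + 7*6 = 11 + 36 + 5*(⅙) + 42 = 11 + 36 + ⅚ + 42 = 539/6)
n(3)*(K(-8, 1) + 64) = 539*(1 + 64)/6 = (539/6)*65 = 35035/6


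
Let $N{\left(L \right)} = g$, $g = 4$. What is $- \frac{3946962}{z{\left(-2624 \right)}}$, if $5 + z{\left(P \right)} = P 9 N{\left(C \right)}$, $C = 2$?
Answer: $\frac{3946962}{94469} \approx 41.781$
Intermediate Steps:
$N{\left(L \right)} = 4$
$z{\left(P \right)} = -5 + 36 P$ ($z{\left(P \right)} = -5 + P 9 \cdot 4 = -5 + 9 P 4 = -5 + 36 P$)
$- \frac{3946962}{z{\left(-2624 \right)}} = - \frac{3946962}{-5 + 36 \left(-2624\right)} = - \frac{3946962}{-5 - 94464} = - \frac{3946962}{-94469} = \left(-3946962\right) \left(- \frac{1}{94469}\right) = \frac{3946962}{94469}$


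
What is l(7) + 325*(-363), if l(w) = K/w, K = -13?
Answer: -825838/7 ≈ -1.1798e+5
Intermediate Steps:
l(w) = -13/w
l(7) + 325*(-363) = -13/7 + 325*(-363) = -13*⅐ - 117975 = -13/7 - 117975 = -825838/7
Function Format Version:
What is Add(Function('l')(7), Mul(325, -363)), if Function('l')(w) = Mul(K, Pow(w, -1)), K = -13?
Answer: Rational(-825838, 7) ≈ -1.1798e+5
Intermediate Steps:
Function('l')(w) = Mul(-13, Pow(w, -1))
Add(Function('l')(7), Mul(325, -363)) = Add(Mul(-13, Pow(7, -1)), Mul(325, -363)) = Add(Mul(-13, Rational(1, 7)), -117975) = Add(Rational(-13, 7), -117975) = Rational(-825838, 7)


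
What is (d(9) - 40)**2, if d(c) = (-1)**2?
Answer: 1521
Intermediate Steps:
d(c) = 1
(d(9) - 40)**2 = (1 - 40)**2 = (-39)**2 = 1521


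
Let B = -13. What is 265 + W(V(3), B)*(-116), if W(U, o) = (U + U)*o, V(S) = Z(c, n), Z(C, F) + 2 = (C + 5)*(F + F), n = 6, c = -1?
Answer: 139001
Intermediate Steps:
Z(C, F) = -2 + 2*F*(5 + C) (Z(C, F) = -2 + (C + 5)*(F + F) = -2 + (5 + C)*(2*F) = -2 + 2*F*(5 + C))
V(S) = 46 (V(S) = -2 + 10*6 + 2*(-1)*6 = -2 + 60 - 12 = 46)
W(U, o) = 2*U*o (W(U, o) = (2*U)*o = 2*U*o)
265 + W(V(3), B)*(-116) = 265 + (2*46*(-13))*(-116) = 265 - 1196*(-116) = 265 + 138736 = 139001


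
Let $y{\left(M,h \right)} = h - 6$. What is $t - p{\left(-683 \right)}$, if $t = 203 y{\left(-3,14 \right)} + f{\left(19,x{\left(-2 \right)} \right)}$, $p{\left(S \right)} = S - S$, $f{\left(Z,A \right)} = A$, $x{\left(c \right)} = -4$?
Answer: $1620$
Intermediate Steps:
$y{\left(M,h \right)} = -6 + h$
$p{\left(S \right)} = 0$
$t = 1620$ ($t = 203 \left(-6 + 14\right) - 4 = 203 \cdot 8 - 4 = 1624 - 4 = 1620$)
$t - p{\left(-683 \right)} = 1620 - 0 = 1620 + 0 = 1620$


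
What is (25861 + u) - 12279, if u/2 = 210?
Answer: 14002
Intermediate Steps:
u = 420 (u = 2*210 = 420)
(25861 + u) - 12279 = (25861 + 420) - 12279 = 26281 - 12279 = 14002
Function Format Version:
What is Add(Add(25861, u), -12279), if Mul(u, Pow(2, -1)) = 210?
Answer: 14002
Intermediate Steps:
u = 420 (u = Mul(2, 210) = 420)
Add(Add(25861, u), -12279) = Add(Add(25861, 420), -12279) = Add(26281, -12279) = 14002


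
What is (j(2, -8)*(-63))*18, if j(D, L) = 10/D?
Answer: -5670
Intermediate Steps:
(j(2, -8)*(-63))*18 = ((10/2)*(-63))*18 = ((10*(½))*(-63))*18 = (5*(-63))*18 = -315*18 = -5670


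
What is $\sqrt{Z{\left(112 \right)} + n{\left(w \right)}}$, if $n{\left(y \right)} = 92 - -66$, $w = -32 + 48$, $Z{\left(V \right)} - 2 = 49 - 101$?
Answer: $6 \sqrt{3} \approx 10.392$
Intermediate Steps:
$Z{\left(V \right)} = -50$ ($Z{\left(V \right)} = 2 + \left(49 - 101\right) = 2 - 52 = -50$)
$w = 16$
$n{\left(y \right)} = 158$ ($n{\left(y \right)} = 92 + 66 = 158$)
$\sqrt{Z{\left(112 \right)} + n{\left(w \right)}} = \sqrt{-50 + 158} = \sqrt{108} = 6 \sqrt{3}$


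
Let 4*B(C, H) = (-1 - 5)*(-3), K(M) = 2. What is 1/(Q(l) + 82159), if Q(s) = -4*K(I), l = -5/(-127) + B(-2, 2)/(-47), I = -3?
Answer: 1/82151 ≈ 1.2173e-5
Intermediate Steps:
B(C, H) = 9/2 (B(C, H) = ((-1 - 5)*(-3))/4 = (-6*(-3))/4 = (¼)*18 = 9/2)
l = -673/11938 (l = -5/(-127) + (9/2)/(-47) = -5*(-1/127) + (9/2)*(-1/47) = 5/127 - 9/94 = -673/11938 ≈ -0.056375)
Q(s) = -8 (Q(s) = -4*2 = -8)
1/(Q(l) + 82159) = 1/(-8 + 82159) = 1/82151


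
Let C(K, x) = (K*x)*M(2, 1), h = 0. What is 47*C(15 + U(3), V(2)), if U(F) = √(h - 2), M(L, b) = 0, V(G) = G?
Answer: 0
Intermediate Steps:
U(F) = I*√2 (U(F) = √(0 - 2) = √(-2) = I*√2)
C(K, x) = 0 (C(K, x) = (K*x)*0 = 0)
47*C(15 + U(3), V(2)) = 47*0 = 0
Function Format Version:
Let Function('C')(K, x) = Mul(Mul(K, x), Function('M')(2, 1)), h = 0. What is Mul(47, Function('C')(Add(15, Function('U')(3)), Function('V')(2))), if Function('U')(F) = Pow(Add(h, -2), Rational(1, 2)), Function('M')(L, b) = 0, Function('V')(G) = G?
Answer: 0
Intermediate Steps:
Function('U')(F) = Mul(I, Pow(2, Rational(1, 2))) (Function('U')(F) = Pow(Add(0, -2), Rational(1, 2)) = Pow(-2, Rational(1, 2)) = Mul(I, Pow(2, Rational(1, 2))))
Function('C')(K, x) = 0 (Function('C')(K, x) = Mul(Mul(K, x), 0) = 0)
Mul(47, Function('C')(Add(15, Function('U')(3)), Function('V')(2))) = Mul(47, 0) = 0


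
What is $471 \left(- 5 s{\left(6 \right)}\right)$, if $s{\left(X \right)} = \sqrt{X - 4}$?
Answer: $- 2355 \sqrt{2} \approx -3330.5$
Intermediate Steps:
$s{\left(X \right)} = \sqrt{-4 + X}$
$471 \left(- 5 s{\left(6 \right)}\right) = 471 \left(- 5 \sqrt{-4 + 6}\right) = 471 \left(- 5 \sqrt{2}\right) = - 2355 \sqrt{2}$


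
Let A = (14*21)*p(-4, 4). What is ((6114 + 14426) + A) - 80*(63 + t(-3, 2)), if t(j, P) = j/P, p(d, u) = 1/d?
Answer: 31093/2 ≈ 15547.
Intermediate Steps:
p(d, u) = 1/d
A = -147/2 (A = (14*21)/(-4) = 294*(-¼) = -147/2 ≈ -73.500)
((6114 + 14426) + A) - 80*(63 + t(-3, 2)) = ((6114 + 14426) - 147/2) - 80*(63 - 3/2) = (20540 - 147/2) - 80*(63 - 3*½) = 40933/2 - 80*(63 - 3/2) = 40933/2 - 80*123/2 = 40933/2 - 1*4920 = 40933/2 - 4920 = 31093/2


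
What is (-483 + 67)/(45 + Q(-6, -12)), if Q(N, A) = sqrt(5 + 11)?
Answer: -416/49 ≈ -8.4898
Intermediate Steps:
Q(N, A) = 4 (Q(N, A) = sqrt(16) = 4)
(-483 + 67)/(45 + Q(-6, -12)) = (-483 + 67)/(45 + 4) = -416/49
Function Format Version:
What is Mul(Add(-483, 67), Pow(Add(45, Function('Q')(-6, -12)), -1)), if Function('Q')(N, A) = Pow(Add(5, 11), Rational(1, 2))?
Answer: Rational(-416, 49) ≈ -8.4898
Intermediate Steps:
Function('Q')(N, A) = 4 (Function('Q')(N, A) = Pow(16, Rational(1, 2)) = 4)
Mul(Add(-483, 67), Pow(Add(45, Function('Q')(-6, -12)), -1)) = Mul(Add(-483, 67), Pow(Add(45, 4), -1)) = Mul(-416, Pow(49, -1)) = Mul(-416, Rational(1, 49)) = Rational(-416, 49)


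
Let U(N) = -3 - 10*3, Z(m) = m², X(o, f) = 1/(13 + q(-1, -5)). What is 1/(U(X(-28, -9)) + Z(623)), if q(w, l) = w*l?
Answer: 1/388096 ≈ 2.5767e-6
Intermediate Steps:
q(w, l) = l*w
X(o, f) = 1/18 (X(o, f) = 1/(13 - 5*(-1)) = 1/(13 + 5) = 1/18)
U(N) = -33 (U(N) = -3 - 30 = -33)
1/(U(X(-28, -9)) + Z(623)) = 1/(-33 + 623²) = 1/(-33 + 388129) = 1/388096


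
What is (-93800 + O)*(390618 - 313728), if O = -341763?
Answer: -33490439070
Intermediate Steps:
(-93800 + O)*(390618 - 313728) = (-93800 - 341763)*(390618 - 313728) = -435563*76890 = -33490439070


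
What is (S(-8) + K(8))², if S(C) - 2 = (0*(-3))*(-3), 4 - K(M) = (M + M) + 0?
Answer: 100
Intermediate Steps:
K(M) = 4 - 2*M (K(M) = 4 - ((M + M) + 0) = 4 - (2*M + 0) = 4 - 2*M)
S(C) = 2 (S(C) = 2 + (0*(-3))*(-3) = 2 + 0*(-3) = 2 + 0 = 2)
(S(-8) + K(8))² = (2 + (4 - 2*8))² = (2 + (4 - 16))² = (2 - 12)² = (-10)² = 100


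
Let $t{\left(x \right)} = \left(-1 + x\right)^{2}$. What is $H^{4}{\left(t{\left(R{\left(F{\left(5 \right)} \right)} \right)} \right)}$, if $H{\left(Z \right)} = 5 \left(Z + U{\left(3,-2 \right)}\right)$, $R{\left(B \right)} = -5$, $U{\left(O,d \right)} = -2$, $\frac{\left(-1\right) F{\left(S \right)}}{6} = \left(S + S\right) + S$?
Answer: $835210000$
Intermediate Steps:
$F{\left(S \right)} = - 18 S$ ($F{\left(S \right)} = - 6 \left(\left(S + S\right) + S\right) = - 6 \left(2 S + S\right) = - 6 \cdot 3 S = - 18 S$)
$H{\left(Z \right)} = -10 + 5 Z$ ($H{\left(Z \right)} = 5 \left(Z - 2\right) = 5 \left(-2 + Z\right) = -10 + 5 Z$)
$H^{4}{\left(t{\left(R{\left(F{\left(5 \right)} \right)} \right)} \right)} = \left(-10 + 5 \left(-1 - 5\right)^{2}\right)^{4} = \left(-10 + 5 \left(-6\right)^{2}\right)^{4} = \left(-10 + 5 \cdot 36\right)^{4} = \left(-10 + 180\right)^{4} = 170^{4} = 835210000$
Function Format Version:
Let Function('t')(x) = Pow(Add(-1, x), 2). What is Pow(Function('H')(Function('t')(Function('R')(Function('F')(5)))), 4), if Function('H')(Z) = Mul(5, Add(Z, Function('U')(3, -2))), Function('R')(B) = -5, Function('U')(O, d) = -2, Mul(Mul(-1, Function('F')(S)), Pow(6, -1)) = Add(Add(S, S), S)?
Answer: 835210000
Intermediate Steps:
Function('F')(S) = Mul(-18, S) (Function('F')(S) = Mul(-6, Add(Add(S, S), S)) = Mul(-6, Add(Mul(2, S), S)) = Mul(-6, Mul(3, S)) = Mul(-18, S))
Function('H')(Z) = Add(-10, Mul(5, Z)) (Function('H')(Z) = Mul(5, Add(Z, -2)) = Mul(5, Add(-2, Z)) = Add(-10, Mul(5, Z)))
Pow(Function('H')(Function('t')(Function('R')(Function('F')(5)))), 4) = Pow(Add(-10, Mul(5, Pow(Add(-1, -5), 2))), 4) = Pow(Add(-10, Mul(5, Pow(-6, 2))), 4) = Pow(Add(-10, Mul(5, 36)), 4) = Pow(Add(-10, 180), 4) = Pow(170, 4) = 835210000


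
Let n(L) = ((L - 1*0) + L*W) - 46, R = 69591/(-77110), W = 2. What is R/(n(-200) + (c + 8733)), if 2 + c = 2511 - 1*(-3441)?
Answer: -23197/360797690 ≈ -6.4294e-5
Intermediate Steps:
R = -69591/77110 (R = 69591*(-1/77110) = -69591/77110 ≈ -0.90249)
c = 5950 (c = -2 + (2511 - 1*(-3441)) = -2 + (2511 + 3441) = -2 + 5952 = 5950)
n(L) = -46 + 3*L (n(L) = ((L - 1*0) + L*2) - 46 = ((L + 0) + 2*L) - 46 = (L + 2*L) - 46 = 3*L - 46 = -46 + 3*L)
R/(n(-200) + (c + 8733)) = -69591/(77110*((-46 + 3*(-200)) + (5950 + 8733))) = -69591/(77110*((-46 - 600) + 14683)) = -69591/(77110*(-646 + 14683)) = -69591/77110/14037 = -69591/77110*1/14037 = -23197/360797690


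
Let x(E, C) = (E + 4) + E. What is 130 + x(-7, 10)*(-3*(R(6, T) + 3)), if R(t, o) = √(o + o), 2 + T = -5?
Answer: 220 + 30*I*√14 ≈ 220.0 + 112.25*I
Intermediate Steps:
T = -7 (T = -2 - 5 = -7)
R(t, o) = √2*√o (R(t, o) = √(2*o) = √2*√o)
x(E, C) = 4 + 2*E (x(E, C) = (4 + E) + E = 4 + 2*E)
130 + x(-7, 10)*(-3*(R(6, T) + 3)) = 130 + (4 + 2*(-7))*(-3*(√2*√(-7) + 3)) = 130 + (4 - 14)*(-3*(√2*(I*√7) + 3)) = 130 - (-30)*(I*√14 + 3) = 130 - (-30)*(3 + I*√14) = 130 - 10*(-9 - 3*I*√14) = 130 + (90 + 30*I*√14) = 220 + 30*I*√14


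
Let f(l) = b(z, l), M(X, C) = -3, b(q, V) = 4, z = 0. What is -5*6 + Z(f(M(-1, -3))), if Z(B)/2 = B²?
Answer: 2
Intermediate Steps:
f(l) = 4
Z(B) = 2*B²
-5*6 + Z(f(M(-1, -3))) = -5*6 + 2*4² = -30 + 2*16 = -30 + 32 = 2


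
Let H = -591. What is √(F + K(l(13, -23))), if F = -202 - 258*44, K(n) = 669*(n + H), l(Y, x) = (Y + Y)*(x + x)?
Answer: I*√1207057 ≈ 1098.7*I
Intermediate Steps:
l(Y, x) = 4*Y*x (l(Y, x) = (2*Y)*(2*x) = 4*Y*x)
K(n) = -395379 + 669*n (K(n) = 669*(n - 591) = 669*(-591 + n) = -395379 + 669*n)
F = -11554 (F = -202 - 11352 = -11554)
√(F + K(l(13, -23))) = √(-11554 + (-395379 + 669*(4*13*(-23)))) = √(-11554 + (-395379 + 669*(-1196))) = √(-11554 + (-395379 - 800124)) = √(-11554 - 1195503) = √(-1207057) = I*√1207057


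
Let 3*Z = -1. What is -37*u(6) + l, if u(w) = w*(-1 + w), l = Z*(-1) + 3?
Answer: -3320/3 ≈ -1106.7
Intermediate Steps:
Z = -⅓ (Z = (⅓)*(-1) = -⅓ ≈ -0.33333)
l = 10/3 (l = -⅓*(-1) + 3 = ⅓ + 3 = 10/3 ≈ 3.3333)
-37*u(6) + l = -222*(-1 + 6) + 10/3 = -222*5 + 10/3 = -37*30 + 10/3 = -1110 + 10/3 = -3320/3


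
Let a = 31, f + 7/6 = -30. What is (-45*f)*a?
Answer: 86955/2 ≈ 43478.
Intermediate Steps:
f = -187/6 (f = -7/6 - 30 = -187/6 ≈ -31.167)
(-45*f)*a = -45*(-187/6)*31 = (2805/2)*31 = 86955/2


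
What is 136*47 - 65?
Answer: 6327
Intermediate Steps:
136*47 - 65 = 6392 - 65 = 6327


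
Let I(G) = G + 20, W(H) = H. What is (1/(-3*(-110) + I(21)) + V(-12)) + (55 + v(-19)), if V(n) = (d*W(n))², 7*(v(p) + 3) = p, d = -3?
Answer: 499102/371 ≈ 1345.3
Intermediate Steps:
v(p) = -3 + p/7
I(G) = 20 + G
V(n) = 9*n² (V(n) = (-3*n)² = 9*n²)
(1/(-3*(-110) + I(21)) + V(-12)) + (55 + v(-19)) = (1/(-3*(-110) + (20 + 21)) + 9*(-12)²) + (55 + (-3 + (⅐)*(-19))) = (1/(330 + 41) + 9*144) + (55 + (-3 - 19/7)) = (1/371 + 1296) + (55 - 40/7) = (1/371 + 1296) + 345/7 = 480817/371 + 345/7 = 499102/371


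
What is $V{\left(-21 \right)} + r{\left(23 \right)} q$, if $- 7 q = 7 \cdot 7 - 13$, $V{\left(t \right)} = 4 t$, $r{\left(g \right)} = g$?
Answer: $- \frac{1416}{7} \approx -202.29$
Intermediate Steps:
$q = - \frac{36}{7}$ ($q = - \frac{7 \cdot 7 - 13}{7} = - \frac{49 - 13}{7} = \left(- \frac{1}{7}\right) 36 = - \frac{36}{7} \approx -5.1429$)
$V{\left(-21 \right)} + r{\left(23 \right)} q = 4 \left(-21\right) + 23 \left(- \frac{36}{7}\right) = -84 - \frac{828}{7} = - \frac{1416}{7}$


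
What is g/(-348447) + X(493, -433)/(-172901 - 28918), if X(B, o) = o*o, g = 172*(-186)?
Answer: -19624462045/23441075031 ≈ -0.83718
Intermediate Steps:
g = -31992
X(B, o) = o²
g/(-348447) + X(493, -433)/(-172901 - 28918) = -31992/(-348447) + (-433)²/(-172901 - 28918) = -31992*(-1/348447) + 187489/(-201819) = 10664/116149 + 187489*(-1/201819) = 10664/116149 - 187489/201819 = -19624462045/23441075031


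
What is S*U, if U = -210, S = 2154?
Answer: -452340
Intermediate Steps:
S*U = 2154*(-210) = -452340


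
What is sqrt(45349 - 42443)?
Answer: sqrt(2906) ≈ 53.907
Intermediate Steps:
sqrt(45349 - 42443) = sqrt(2906)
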